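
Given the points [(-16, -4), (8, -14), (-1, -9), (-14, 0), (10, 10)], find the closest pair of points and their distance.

Computing all pairwise distances among 5 points:

d((-16, -4), (8, -14)) = 26.0
d((-16, -4), (-1, -9)) = 15.8114
d((-16, -4), (-14, 0)) = 4.4721 <-- minimum
d((-16, -4), (10, 10)) = 29.5296
d((8, -14), (-1, -9)) = 10.2956
d((8, -14), (-14, 0)) = 26.0768
d((8, -14), (10, 10)) = 24.0832
d((-1, -9), (-14, 0)) = 15.8114
d((-1, -9), (10, 10)) = 21.9545
d((-14, 0), (10, 10)) = 26.0

Closest pair: (-16, -4) and (-14, 0) with distance 4.4721

The closest pair is (-16, -4) and (-14, 0) with Euclidean distance 4.4721. For 5 points, brute-force pairwise comparison is shown above. For large n, the divide-and-conquer algorithm (sort by x, recurse on halves, check the dividing strip) achieves O(n log n).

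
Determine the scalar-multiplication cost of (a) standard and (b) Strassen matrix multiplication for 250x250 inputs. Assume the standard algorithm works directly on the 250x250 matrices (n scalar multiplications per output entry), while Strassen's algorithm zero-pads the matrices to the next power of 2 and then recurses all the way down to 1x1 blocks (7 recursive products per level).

Matrix multiplication for 250x250 matrices:

Strassen's algorithm requires power-of-2 dimensions. Pad 250x250 to 256x256 (next power of 2).

Standard algorithm: 250^3 = 15625000 multiplications
Strassen's algorithm: 7^(log2(256)) = 7^8 = 5764801 multiplications
Savings: 15625000 - 5764801 = 9860199 multiplications

Standard: 15625000 multiplications (250^3). Strassen: 5764801 multiplications (7^8, after padding to 256x256). Strassen reduces 8 recursive multiplications to 7 at each level.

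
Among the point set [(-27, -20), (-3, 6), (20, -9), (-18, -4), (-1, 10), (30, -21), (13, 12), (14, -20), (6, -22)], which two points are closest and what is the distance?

Computing all pairwise distances among 9 points:

d((-27, -20), (-3, 6)) = 35.3836
d((-27, -20), (20, -9)) = 48.2701
d((-27, -20), (-18, -4)) = 18.3576
d((-27, -20), (-1, 10)) = 39.6989
d((-27, -20), (30, -21)) = 57.0088
d((-27, -20), (13, 12)) = 51.225
d((-27, -20), (14, -20)) = 41.0
d((-27, -20), (6, -22)) = 33.0606
d((-3, 6), (20, -9)) = 27.4591
d((-3, 6), (-18, -4)) = 18.0278
d((-3, 6), (-1, 10)) = 4.4721 <-- minimum
d((-3, 6), (30, -21)) = 42.638
d((-3, 6), (13, 12)) = 17.088
d((-3, 6), (14, -20)) = 31.0644
d((-3, 6), (6, -22)) = 29.4109
d((20, -9), (-18, -4)) = 38.3275
d((20, -9), (-1, 10)) = 28.3196
d((20, -9), (30, -21)) = 15.6205
d((20, -9), (13, 12)) = 22.1359
d((20, -9), (14, -20)) = 12.53
d((20, -9), (6, -22)) = 19.105
d((-18, -4), (-1, 10)) = 22.0227
d((-18, -4), (30, -21)) = 50.9215
d((-18, -4), (13, 12)) = 34.8855
d((-18, -4), (14, -20)) = 35.7771
d((-18, -4), (6, -22)) = 30.0
d((-1, 10), (30, -21)) = 43.8406
d((-1, 10), (13, 12)) = 14.1421
d((-1, 10), (14, -20)) = 33.541
d((-1, 10), (6, -22)) = 32.7567
d((30, -21), (13, 12)) = 37.1214
d((30, -21), (14, -20)) = 16.0312
d((30, -21), (6, -22)) = 24.0208
d((13, 12), (14, -20)) = 32.0156
d((13, 12), (6, -22)) = 34.7131
d((14, -20), (6, -22)) = 8.2462

Closest pair: (-3, 6) and (-1, 10) with distance 4.4721

The closest pair is (-3, 6) and (-1, 10) with Euclidean distance 4.4721. For 9 points, brute-force pairwise comparison is shown above. For large n, the divide-and-conquer algorithm (sort by x, recurse on halves, check the dividing strip) achieves O(n log n).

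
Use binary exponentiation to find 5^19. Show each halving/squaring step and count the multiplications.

Computing 5^19 by squaring (build up from 5^1; each line after the first costs one multiplication):

5^1 = 5
5^2 = (5^1)^2 = 5^2 = 25
5^4 = (5^2)^2 = 25^2 = 625
5^8 = (5^4)^2 = 625^2 = 390625
5^9 = 5 * 5^8 = 5 * 390625 = 1953125
5^18 = (5^9)^2 = 1953125^2 = 3814697265625
5^19 = 5 * 5^18 = 5 * 3814697265625 = 19073486328125

Result: 19073486328125
Multiplications needed: 6 (6 lines after 5^1)

5^19 = 19073486328125. Using exponentiation by squaring, this requires 6 multiplications. The key idea: if the exponent is even, square the half-power; if odd, multiply by the base once.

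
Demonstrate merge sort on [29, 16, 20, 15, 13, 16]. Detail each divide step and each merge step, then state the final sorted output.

Merge sort trace:

Split: [29, 16, 20, 15, 13, 16] -> [29, 16, 20] and [15, 13, 16]
  Split: [29, 16, 20] -> [29] and [16, 20]
    Split: [16, 20] -> [16] and [20]
    Merge: [16] + [20] -> [16, 20]
  Merge: [29] + [16, 20] -> [16, 20, 29]
  Split: [15, 13, 16] -> [15] and [13, 16]
    Split: [13, 16] -> [13] and [16]
    Merge: [13] + [16] -> [13, 16]
  Merge: [15] + [13, 16] -> [13, 15, 16]
Merge: [16, 20, 29] + [13, 15, 16] -> [13, 15, 16, 16, 20, 29]

Final sorted array: [13, 15, 16, 16, 20, 29]

The merge sort proceeds by recursively splitting the array and merging sorted halves.
After all merges, the sorted array is [13, 15, 16, 16, 20, 29].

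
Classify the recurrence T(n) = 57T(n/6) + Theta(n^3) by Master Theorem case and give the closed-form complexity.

Master Theorem for T(n) = 57T(n/6) + O(n^3):

a = 57, b = 6, c = 3
log_b(a) = log_6(57) = 2.2565

Case 3: c = 3 > log_6(57) = 2.2565
T(n) = O(n^3) = O(n^3)

For T(n) = 57T(n/6) + O(n^3): log_6(57) = 2.2565. This is Case 3 of the Master Theorem (c > log_b(a), work dominated by root), giving O(n^3).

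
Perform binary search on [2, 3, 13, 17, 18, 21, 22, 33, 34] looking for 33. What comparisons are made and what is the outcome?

Binary search for 33 in [2, 3, 13, 17, 18, 21, 22, 33, 34]:

lo=0, hi=8, mid=4, arr[mid]=18 -> 18 < 33, search right half
lo=5, hi=8, mid=6, arr[mid]=22 -> 22 < 33, search right half
lo=7, hi=8, mid=7, arr[mid]=33 -> Found target at index 7!

Binary search finds 33 at index 7 after 3 comparisons. The search repeatedly halves the search space by comparing with the middle element.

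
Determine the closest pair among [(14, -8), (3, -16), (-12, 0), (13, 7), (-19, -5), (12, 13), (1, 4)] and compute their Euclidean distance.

Computing all pairwise distances among 7 points:

d((14, -8), (3, -16)) = 13.6015
d((14, -8), (-12, 0)) = 27.2029
d((14, -8), (13, 7)) = 15.0333
d((14, -8), (-19, -5)) = 33.1361
d((14, -8), (12, 13)) = 21.095
d((14, -8), (1, 4)) = 17.6918
d((3, -16), (-12, 0)) = 21.9317
d((3, -16), (13, 7)) = 25.0799
d((3, -16), (-19, -5)) = 24.5967
d((3, -16), (12, 13)) = 30.3645
d((3, -16), (1, 4)) = 20.0998
d((-12, 0), (13, 7)) = 25.9615
d((-12, 0), (-19, -5)) = 8.6023
d((-12, 0), (12, 13)) = 27.2947
d((-12, 0), (1, 4)) = 13.6015
d((13, 7), (-19, -5)) = 34.176
d((13, 7), (12, 13)) = 6.0828 <-- minimum
d((13, 7), (1, 4)) = 12.3693
d((-19, -5), (12, 13)) = 35.8469
d((-19, -5), (1, 4)) = 21.9317
d((12, 13), (1, 4)) = 14.2127

Closest pair: (13, 7) and (12, 13) with distance 6.0828

The closest pair is (13, 7) and (12, 13) with Euclidean distance 6.0828. For 7 points, brute-force pairwise comparison is shown above. For large n, the divide-and-conquer algorithm (sort by x, recurse on halves, check the dividing strip) achieves O(n log n).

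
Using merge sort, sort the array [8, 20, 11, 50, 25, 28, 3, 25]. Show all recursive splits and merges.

Merge sort trace:

Split: [8, 20, 11, 50, 25, 28, 3, 25] -> [8, 20, 11, 50] and [25, 28, 3, 25]
  Split: [8, 20, 11, 50] -> [8, 20] and [11, 50]
    Split: [8, 20] -> [8] and [20]
    Merge: [8] + [20] -> [8, 20]
    Split: [11, 50] -> [11] and [50]
    Merge: [11] + [50] -> [11, 50]
  Merge: [8, 20] + [11, 50] -> [8, 11, 20, 50]
  Split: [25, 28, 3, 25] -> [25, 28] and [3, 25]
    Split: [25, 28] -> [25] and [28]
    Merge: [25] + [28] -> [25, 28]
    Split: [3, 25] -> [3] and [25]
    Merge: [3] + [25] -> [3, 25]
  Merge: [25, 28] + [3, 25] -> [3, 25, 25, 28]
Merge: [8, 11, 20, 50] + [3, 25, 25, 28] -> [3, 8, 11, 20, 25, 25, 28, 50]

Final sorted array: [3, 8, 11, 20, 25, 25, 28, 50]

The merge sort proceeds by recursively splitting the array and merging sorted halves.
After all merges, the sorted array is [3, 8, 11, 20, 25, 25, 28, 50].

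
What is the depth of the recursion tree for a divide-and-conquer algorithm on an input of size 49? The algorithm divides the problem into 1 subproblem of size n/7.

For divide and conquer with division factor 7:

Problem sizes at each level:
Level 0: 49
Level 1: 7
Level 2: 1

The root is level 0 and the size-1 base case is level 2 (the tree spans levels 0 through 2, i.e. 3 levels counting the root), so the depth is the number of divisions: log_7(49) = 2

The recursion tree depth is log_7(49) = 2. At each level, the problem size is divided by 7, so it takes 2 divisions to reduce to a base case of size 1. The algorithm makes 1 recursive call at each level.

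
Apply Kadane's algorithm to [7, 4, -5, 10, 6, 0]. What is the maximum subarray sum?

Using Kadane's algorithm on [7, 4, -5, 10, 6, 0]:

Scanning through the array:
Position 1 (value 4): max_ending_here = 11, max_so_far = 11
Position 2 (value -5): max_ending_here = 6, max_so_far = 11
Position 3 (value 10): max_ending_here = 16, max_so_far = 16
Position 4 (value 6): max_ending_here = 22, max_so_far = 22
Position 5 (value 0): max_ending_here = 22, max_so_far = 22

Maximum subarray: [7, 4, -5, 10, 6]
Maximum sum: 22

The maximum subarray is [7, 4, -5, 10, 6] with sum 22. This subarray runs from index 0 to index 4.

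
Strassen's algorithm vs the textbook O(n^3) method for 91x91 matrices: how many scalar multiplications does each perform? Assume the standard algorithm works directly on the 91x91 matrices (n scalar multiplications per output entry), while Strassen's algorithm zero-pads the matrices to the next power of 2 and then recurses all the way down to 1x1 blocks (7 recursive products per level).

Matrix multiplication for 91x91 matrices:

Strassen's algorithm requires power-of-2 dimensions. Pad 91x91 to 128x128 (next power of 2).

Standard algorithm: 91^3 = 753571 multiplications
Strassen's algorithm: 7^(log2(128)) = 7^7 = 823543 multiplications
Difference: 753571 - 823543 = -69972 (Strassen uses MORE here due to padding overhead — for small or just-over-power-of-2 n, padding can outweigh the per-level savings)

Standard: 753571 multiplications (91^3). Strassen: 823543 multiplications (7^7, after padding to 128x128). Strassen reduces 8 recursive multiplications to 7 at each level.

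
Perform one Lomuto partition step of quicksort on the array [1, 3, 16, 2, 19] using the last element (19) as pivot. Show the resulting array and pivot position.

Lomuto partition with pivot = 19:

Initial array: [1, 3, 16, 2, 19]

arr[0]=1 <= 19: swap with position 0, array becomes [1, 3, 16, 2, 19]
arr[1]=3 <= 19: swap with position 1, array becomes [1, 3, 16, 2, 19]
arr[2]=16 <= 19: swap with position 2, array becomes [1, 3, 16, 2, 19]
arr[3]=2 <= 19: swap with position 3, array becomes [1, 3, 16, 2, 19]

Place pivot at position 4: [1, 3, 16, 2, 19]
Pivot position: 4

After partitioning with pivot 19, the array becomes [1, 3, 16, 2, 19]. The pivot is placed at index 4. All elements to the left of the pivot are <= 19, and all elements to the right are > 19.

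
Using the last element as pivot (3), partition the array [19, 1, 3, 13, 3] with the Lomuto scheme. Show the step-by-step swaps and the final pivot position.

Lomuto partition with pivot = 3:

Initial array: [19, 1, 3, 13, 3]

arr[0]=19 > 3: no swap
arr[1]=1 <= 3: swap with position 0, array becomes [1, 19, 3, 13, 3]
arr[2]=3 <= 3: swap with position 1, array becomes [1, 3, 19, 13, 3]
arr[3]=13 > 3: no swap

Place pivot at position 2: [1, 3, 3, 13, 19]
Pivot position: 2

After partitioning with pivot 3, the array becomes [1, 3, 3, 13, 19]. The pivot is placed at index 2. All elements to the left of the pivot are <= 3, and all elements to the right are > 3.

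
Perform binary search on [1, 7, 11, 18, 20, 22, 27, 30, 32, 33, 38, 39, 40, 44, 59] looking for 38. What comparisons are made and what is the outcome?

Binary search for 38 in [1, 7, 11, 18, 20, 22, 27, 30, 32, 33, 38, 39, 40, 44, 59]:

lo=0, hi=14, mid=7, arr[mid]=30 -> 30 < 38, search right half
lo=8, hi=14, mid=11, arr[mid]=39 -> 39 > 38, search left half
lo=8, hi=10, mid=9, arr[mid]=33 -> 33 < 38, search right half
lo=10, hi=10, mid=10, arr[mid]=38 -> Found target at index 10!

Binary search finds 38 at index 10 after 4 comparisons. The search repeatedly halves the search space by comparing with the middle element.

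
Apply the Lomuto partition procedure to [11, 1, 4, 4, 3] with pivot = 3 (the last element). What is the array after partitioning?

Lomuto partition with pivot = 3:

Initial array: [11, 1, 4, 4, 3]

arr[0]=11 > 3: no swap
arr[1]=1 <= 3: swap with position 0, array becomes [1, 11, 4, 4, 3]
arr[2]=4 > 3: no swap
arr[3]=4 > 3: no swap

Place pivot at position 1: [1, 3, 4, 4, 11]
Pivot position: 1

After partitioning with pivot 3, the array becomes [1, 3, 4, 4, 11]. The pivot is placed at index 1. All elements to the left of the pivot are <= 3, and all elements to the right are > 3.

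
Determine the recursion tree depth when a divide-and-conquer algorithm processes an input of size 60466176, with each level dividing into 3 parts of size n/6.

For divide and conquer with division factor 6:

Problem sizes at each level:
Level 0: 60466176
Level 1: 10077696
Level 2: 1679616
Level 3: 279936
Level 4: 46656
Level 5: 7776
Level 6: 1296
Level 7: 216
Level 8: 36
Level 9: 6
Level 10: 1

The root is level 0 and the size-1 base case is level 10 (the tree spans levels 0 through 10, i.e. 11 levels counting the root), so the depth is the number of divisions: log_6(60466176) = 10

The recursion tree depth is log_6(60466176) = 10. At each level, the problem size is divided by 6, so it takes 10 divisions to reduce to a base case of size 1. The algorithm makes 3 recursive calls at each level.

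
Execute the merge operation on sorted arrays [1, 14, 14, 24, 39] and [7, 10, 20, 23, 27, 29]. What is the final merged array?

Merging process:

Compare 1 vs 7: take 1 from left. Merged: [1]
Compare 14 vs 7: take 7 from right. Merged: [1, 7]
Compare 14 vs 10: take 10 from right. Merged: [1, 7, 10]
Compare 14 vs 20: take 14 from left. Merged: [1, 7, 10, 14]
Compare 14 vs 20: take 14 from left. Merged: [1, 7, 10, 14, 14]
Compare 24 vs 20: take 20 from right. Merged: [1, 7, 10, 14, 14, 20]
Compare 24 vs 23: take 23 from right. Merged: [1, 7, 10, 14, 14, 20, 23]
Compare 24 vs 27: take 24 from left. Merged: [1, 7, 10, 14, 14, 20, 23, 24]
Compare 39 vs 27: take 27 from right. Merged: [1, 7, 10, 14, 14, 20, 23, 24, 27]
Compare 39 vs 29: take 29 from right. Merged: [1, 7, 10, 14, 14, 20, 23, 24, 27, 29]
Append remaining from left: [39]. Merged: [1, 7, 10, 14, 14, 20, 23, 24, 27, 29, 39]

Final merged array: [1, 7, 10, 14, 14, 20, 23, 24, 27, 29, 39]
Total comparisons: 10

The merged array is [1, 7, 10, 14, 14, 20, 23, 24, 27, 29, 39], requiring 10 comparisons. The merge step runs in O(n) time where n is the total number of elements.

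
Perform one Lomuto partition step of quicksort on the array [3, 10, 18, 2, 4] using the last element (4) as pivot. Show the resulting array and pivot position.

Lomuto partition with pivot = 4:

Initial array: [3, 10, 18, 2, 4]

arr[0]=3 <= 4: swap with position 0, array becomes [3, 10, 18, 2, 4]
arr[1]=10 > 4: no swap
arr[2]=18 > 4: no swap
arr[3]=2 <= 4: swap with position 1, array becomes [3, 2, 18, 10, 4]

Place pivot at position 2: [3, 2, 4, 10, 18]
Pivot position: 2

After partitioning with pivot 4, the array becomes [3, 2, 4, 10, 18]. The pivot is placed at index 2. All elements to the left of the pivot are <= 4, and all elements to the right are > 4.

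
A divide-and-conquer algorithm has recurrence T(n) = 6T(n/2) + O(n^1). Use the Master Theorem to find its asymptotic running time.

Master Theorem for T(n) = 6T(n/2) + O(n^1):

a = 6, b = 2, c = 1
log_b(a) = log_2(6) = 2.5850

Case 1: c = 1 < log_2(6) = 2.5850
T(n) = O(n^(log_2 6))

For T(n) = 6T(n/2) + O(n^1): log_2(6) = 2.5850. This is Case 1 of the Master Theorem (c < log_b(a), work dominated by leaves), giving O(n^(log_2 6)).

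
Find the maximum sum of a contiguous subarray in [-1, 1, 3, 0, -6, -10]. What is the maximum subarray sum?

Using Kadane's algorithm on [-1, 1, 3, 0, -6, -10]:

Scanning through the array:
Position 1 (value 1): max_ending_here = 1, max_so_far = 1
Position 2 (value 3): max_ending_here = 4, max_so_far = 4
Position 3 (value 0): max_ending_here = 4, max_so_far = 4
Position 4 (value -6): max_ending_here = -2, max_so_far = 4
Position 5 (value -10): max_ending_here = -10, max_so_far = 4

Maximum subarray: [1, 3]
Maximum sum: 4

The maximum subarray is [1, 3] with sum 4. This subarray runs from index 1 to index 2.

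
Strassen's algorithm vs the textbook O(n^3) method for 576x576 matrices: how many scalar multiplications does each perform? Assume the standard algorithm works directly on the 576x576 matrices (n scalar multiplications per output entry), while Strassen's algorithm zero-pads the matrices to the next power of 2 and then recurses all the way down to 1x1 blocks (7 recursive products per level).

Matrix multiplication for 576x576 matrices:

Strassen's algorithm requires power-of-2 dimensions. Pad 576x576 to 1024x1024 (next power of 2).

Standard algorithm: 576^3 = 191102976 multiplications
Strassen's algorithm: 7^(log2(1024)) = 7^10 = 282475249 multiplications
Difference: 191102976 - 282475249 = -91372273 (Strassen uses MORE here due to padding overhead — for small or just-over-power-of-2 n, padding can outweigh the per-level savings)

Standard: 191102976 multiplications (576^3). Strassen: 282475249 multiplications (7^10, after padding to 1024x1024). Strassen reduces 8 recursive multiplications to 7 at each level.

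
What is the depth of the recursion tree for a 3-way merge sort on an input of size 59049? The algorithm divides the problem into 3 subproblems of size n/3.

For divide and conquer with division factor 3:

Problem sizes at each level:
Level 0: 59049
Level 1: 19683
Level 2: 6561
Level 3: 2187
Level 4: 729
Level 5: 243
Level 6: 81
Level 7: 27
Level 8: 9
Level 9: 3
Level 10: 1

The root is level 0 and the size-1 base case is level 10 (the tree spans levels 0 through 10, i.e. 11 levels counting the root), so the depth is the number of divisions: log_3(59049) = 10

The recursion tree depth is log_3(59049) = 10. At each level, the problem size is divided by 3, so it takes 10 divisions to reduce to a base case of size 1. The algorithm makes 3 recursive calls at each level.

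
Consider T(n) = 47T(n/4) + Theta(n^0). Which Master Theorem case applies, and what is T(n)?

Master Theorem for T(n) = 47T(n/4) + O(n^0):

a = 47, b = 4, c = 0
log_b(a) = log_4(47) = 2.7773

Case 1: c = 0 < log_4(47) = 2.7773
T(n) = O(n^(log_4 47))

For T(n) = 47T(n/4) + O(n^0): log_4(47) = 2.7773. This is Case 1 of the Master Theorem (c < log_b(a), work dominated by leaves), giving O(n^(log_4 47)).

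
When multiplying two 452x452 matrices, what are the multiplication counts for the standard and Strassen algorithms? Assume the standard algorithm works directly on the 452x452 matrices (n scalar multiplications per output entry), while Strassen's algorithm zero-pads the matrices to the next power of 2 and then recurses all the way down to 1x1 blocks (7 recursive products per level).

Matrix multiplication for 452x452 matrices:

Strassen's algorithm requires power-of-2 dimensions. Pad 452x452 to 512x512 (next power of 2).

Standard algorithm: 452^3 = 92345408 multiplications
Strassen's algorithm: 7^(log2(512)) = 7^9 = 40353607 multiplications
Savings: 92345408 - 40353607 = 51991801 multiplications

Standard: 92345408 multiplications (452^3). Strassen: 40353607 multiplications (7^9, after padding to 512x512). Strassen reduces 8 recursive multiplications to 7 at each level.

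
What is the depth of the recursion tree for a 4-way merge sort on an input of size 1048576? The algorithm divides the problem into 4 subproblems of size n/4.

For divide and conquer with division factor 4:

Problem sizes at each level:
Level 0: 1048576
Level 1: 262144
Level 2: 65536
Level 3: 16384
Level 4: 4096
Level 5: 1024
Level 6: 256
Level 7: 64
Level 8: 16
Level 9: 4
Level 10: 1

The root is level 0 and the size-1 base case is level 10 (the tree spans levels 0 through 10, i.e. 11 levels counting the root), so the depth is the number of divisions: log_4(1048576) = 10

The recursion tree depth is log_4(1048576) = 10. At each level, the problem size is divided by 4, so it takes 10 divisions to reduce to a base case of size 1. The algorithm makes 4 recursive calls at each level.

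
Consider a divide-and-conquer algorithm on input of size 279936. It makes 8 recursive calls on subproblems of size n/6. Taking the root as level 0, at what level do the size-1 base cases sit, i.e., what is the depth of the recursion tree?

For divide and conquer with division factor 6:

Problem sizes at each level:
Level 0: 279936
Level 1: 46656
Level 2: 7776
Level 3: 1296
Level 4: 216
Level 5: 36
Level 6: 6
Level 7: 1

The root is level 0 and the size-1 base case is level 7 (the tree spans levels 0 through 7, i.e. 8 levels counting the root), so the depth is the number of divisions: log_6(279936) = 7

The recursion tree depth is log_6(279936) = 7. At each level, the problem size is divided by 6, so it takes 7 divisions to reduce to a base case of size 1. The algorithm makes 8 recursive calls at each level.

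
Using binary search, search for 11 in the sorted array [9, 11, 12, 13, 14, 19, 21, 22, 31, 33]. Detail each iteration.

Binary search for 11 in [9, 11, 12, 13, 14, 19, 21, 22, 31, 33]:

lo=0, hi=9, mid=4, arr[mid]=14 -> 14 > 11, search left half
lo=0, hi=3, mid=1, arr[mid]=11 -> Found target at index 1!

Binary search finds 11 at index 1 after 2 comparisons. The search repeatedly halves the search space by comparing with the middle element.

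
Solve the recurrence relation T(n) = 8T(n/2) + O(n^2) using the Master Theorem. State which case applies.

Master Theorem for T(n) = 8T(n/2) + O(n^2):

a = 8, b = 2, c = 2
log_b(a) = log_2(8) = 3.0000

Case 1: c = 2 < log_2(8) = 3.0000
T(n) = O(n^(log_2 8)) = O(n^3)

For T(n) = 8T(n/2) + O(n^2): log_2(8) = 3.0000. This is Case 1 of the Master Theorem (c < log_b(a), work dominated by leaves), giving O(n^3).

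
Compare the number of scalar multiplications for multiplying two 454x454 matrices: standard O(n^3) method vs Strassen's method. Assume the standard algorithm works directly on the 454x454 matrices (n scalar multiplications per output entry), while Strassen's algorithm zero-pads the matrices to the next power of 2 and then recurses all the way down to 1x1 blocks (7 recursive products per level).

Matrix multiplication for 454x454 matrices:

Strassen's algorithm requires power-of-2 dimensions. Pad 454x454 to 512x512 (next power of 2).

Standard algorithm: 454^3 = 93576664 multiplications
Strassen's algorithm: 7^(log2(512)) = 7^9 = 40353607 multiplications
Savings: 93576664 - 40353607 = 53223057 multiplications

Standard: 93576664 multiplications (454^3). Strassen: 40353607 multiplications (7^9, after padding to 512x512). Strassen reduces 8 recursive multiplications to 7 at each level.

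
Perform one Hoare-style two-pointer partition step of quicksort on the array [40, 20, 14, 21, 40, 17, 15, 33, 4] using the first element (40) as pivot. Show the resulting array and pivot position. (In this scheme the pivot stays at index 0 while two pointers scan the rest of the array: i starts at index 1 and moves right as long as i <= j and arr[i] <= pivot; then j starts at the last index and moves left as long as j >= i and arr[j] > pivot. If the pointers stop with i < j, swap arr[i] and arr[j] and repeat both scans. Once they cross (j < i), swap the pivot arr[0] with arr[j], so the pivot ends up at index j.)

Hoare-style two-pointer partition with pivot = 40:

Initial array: [40, 20, 14, 21, 40, 17, 15, 33, 4]

Pointers start at i = 1, j = 8.
i ends at 9, j ends at 8: the pointers have crossed (j < i), so scanning stops.

Swap pivot arr[0] with arr[8] to place pivot at position 8: [4, 20, 14, 21, 40, 17, 15, 33, 40]
Pivot position: 8

After partitioning with pivot 40, the array becomes [4, 20, 14, 21, 40, 17, 15, 33, 40]. The pivot is placed at index 8. All elements to the left of the pivot are <= 40, and all elements to the right are > 40.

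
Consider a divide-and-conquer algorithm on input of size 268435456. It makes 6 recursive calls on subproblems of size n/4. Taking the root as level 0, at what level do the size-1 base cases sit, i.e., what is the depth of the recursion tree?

For divide and conquer with division factor 4:

Problem sizes at each level:
Level 0: 268435456
Level 1: 67108864
Level 2: 16777216
Level 3: 4194304
Level 4: 1048576
Level 5: 262144
Level 6: 65536
Level 7: 16384
Level 8: 4096
Level 9: 1024
Level 10: 256
Level 11: 64
Level 12: 16
Level 13: 4
Level 14: 1

The root is level 0 and the size-1 base case is level 14 (the tree spans levels 0 through 14, i.e. 15 levels counting the root), so the depth is the number of divisions: log_4(268435456) = 14

The recursion tree depth is log_4(268435456) = 14. At each level, the problem size is divided by 4, so it takes 14 divisions to reduce to a base case of size 1. The algorithm makes 6 recursive calls at each level.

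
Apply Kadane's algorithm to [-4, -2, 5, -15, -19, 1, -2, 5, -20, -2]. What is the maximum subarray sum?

Using Kadane's algorithm on [-4, -2, 5, -15, -19, 1, -2, 5, -20, -2]:

Scanning through the array:
Position 1 (value -2): max_ending_here = -2, max_so_far = -2
Position 2 (value 5): max_ending_here = 5, max_so_far = 5
Position 3 (value -15): max_ending_here = -10, max_so_far = 5
Position 4 (value -19): max_ending_here = -19, max_so_far = 5
Position 5 (value 1): max_ending_here = 1, max_so_far = 5
Position 6 (value -2): max_ending_here = -1, max_so_far = 5
Position 7 (value 5): max_ending_here = 5, max_so_far = 5
Position 8 (value -20): max_ending_here = -15, max_so_far = 5
Position 9 (value -2): max_ending_here = -2, max_so_far = 5

Maximum subarray: [5]
Maximum sum: 5

The maximum subarray is [5] with sum 5. This subarray runs from index 2 to index 2.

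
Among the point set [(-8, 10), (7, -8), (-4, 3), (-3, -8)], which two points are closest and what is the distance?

Computing all pairwise distances among 4 points:

d((-8, 10), (7, -8)) = 23.4307
d((-8, 10), (-4, 3)) = 8.0623 <-- minimum
d((-8, 10), (-3, -8)) = 18.6815
d((7, -8), (-4, 3)) = 15.5563
d((7, -8), (-3, -8)) = 10.0
d((-4, 3), (-3, -8)) = 11.0454

Closest pair: (-8, 10) and (-4, 3) with distance 8.0623

The closest pair is (-8, 10) and (-4, 3) with Euclidean distance 8.0623. For 4 points, brute-force pairwise comparison is shown above. For large n, the divide-and-conquer algorithm (sort by x, recurse on halves, check the dividing strip) achieves O(n log n).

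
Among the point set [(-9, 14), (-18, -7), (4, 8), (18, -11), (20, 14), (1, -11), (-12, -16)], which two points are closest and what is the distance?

Computing all pairwise distances among 7 points:

d((-9, 14), (-18, -7)) = 22.8473
d((-9, 14), (4, 8)) = 14.3178
d((-9, 14), (18, -11)) = 36.7967
d((-9, 14), (20, 14)) = 29.0
d((-9, 14), (1, -11)) = 26.9258
d((-9, 14), (-12, -16)) = 30.1496
d((-18, -7), (4, 8)) = 26.6271
d((-18, -7), (18, -11)) = 36.2215
d((-18, -7), (20, 14)) = 43.4166
d((-18, -7), (1, -11)) = 19.4165
d((-18, -7), (-12, -16)) = 10.8167 <-- minimum
d((4, 8), (18, -11)) = 23.6008
d((4, 8), (20, 14)) = 17.088
d((4, 8), (1, -11)) = 19.2354
d((4, 8), (-12, -16)) = 28.8444
d((18, -11), (20, 14)) = 25.0799
d((18, -11), (1, -11)) = 17.0
d((18, -11), (-12, -16)) = 30.4138
d((20, 14), (1, -11)) = 31.4006
d((20, 14), (-12, -16)) = 43.8634
d((1, -11), (-12, -16)) = 13.9284

Closest pair: (-18, -7) and (-12, -16) with distance 10.8167

The closest pair is (-18, -7) and (-12, -16) with Euclidean distance 10.8167. For 7 points, brute-force pairwise comparison is shown above. For large n, the divide-and-conquer algorithm (sort by x, recurse on halves, check the dividing strip) achieves O(n log n).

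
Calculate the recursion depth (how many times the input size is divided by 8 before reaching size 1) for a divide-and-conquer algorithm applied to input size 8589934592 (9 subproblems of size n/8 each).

For divide and conquer with division factor 8:

Problem sizes at each level:
Level 0: 8589934592
Level 1: 1073741824
Level 2: 134217728
Level 3: 16777216
Level 4: 2097152
Level 5: 262144
Level 6: 32768
Level 7: 4096
Level 8: 512
Level 9: 64
Level 10: 8
Level 11: 1

The root is level 0 and the size-1 base case is level 11 (the tree spans levels 0 through 11, i.e. 12 levels counting the root), so the depth is the number of divisions: log_8(8589934592) = 11

The recursion tree depth is log_8(8589934592) = 11. At each level, the problem size is divided by 8, so it takes 11 divisions to reduce to a base case of size 1. The algorithm makes 9 recursive calls at each level.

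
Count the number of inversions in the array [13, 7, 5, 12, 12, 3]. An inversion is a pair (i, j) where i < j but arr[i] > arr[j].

Finding inversions in [13, 7, 5, 12, 12, 3]:

(0, 1): arr[0]=13 > arr[1]=7
(0, 2): arr[0]=13 > arr[2]=5
(0, 3): arr[0]=13 > arr[3]=12
(0, 4): arr[0]=13 > arr[4]=12
(0, 5): arr[0]=13 > arr[5]=3
(1, 2): arr[1]=7 > arr[2]=5
(1, 5): arr[1]=7 > arr[5]=3
(2, 5): arr[2]=5 > arr[5]=3
(3, 5): arr[3]=12 > arr[5]=3
(4, 5): arr[4]=12 > arr[5]=3

Total inversions: 10

The array has 10 inversion(s): (0,1), (0,2), (0,3), (0,4), (0,5), (1,2), (1,5), (2,5), (3,5), (4,5). Each pair (i,j) satisfies i < j and arr[i] > arr[j].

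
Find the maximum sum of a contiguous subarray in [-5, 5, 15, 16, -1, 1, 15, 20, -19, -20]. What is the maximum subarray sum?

Using Kadane's algorithm on [-5, 5, 15, 16, -1, 1, 15, 20, -19, -20]:

Scanning through the array:
Position 1 (value 5): max_ending_here = 5, max_so_far = 5
Position 2 (value 15): max_ending_here = 20, max_so_far = 20
Position 3 (value 16): max_ending_here = 36, max_so_far = 36
Position 4 (value -1): max_ending_here = 35, max_so_far = 36
Position 5 (value 1): max_ending_here = 36, max_so_far = 36
Position 6 (value 15): max_ending_here = 51, max_so_far = 51
Position 7 (value 20): max_ending_here = 71, max_so_far = 71
Position 8 (value -19): max_ending_here = 52, max_so_far = 71
Position 9 (value -20): max_ending_here = 32, max_so_far = 71

Maximum subarray: [5, 15, 16, -1, 1, 15, 20]
Maximum sum: 71

The maximum subarray is [5, 15, 16, -1, 1, 15, 20] with sum 71. This subarray runs from index 1 to index 7.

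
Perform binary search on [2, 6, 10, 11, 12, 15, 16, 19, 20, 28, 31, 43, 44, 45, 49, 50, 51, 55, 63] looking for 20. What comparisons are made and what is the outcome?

Binary search for 20 in [2, 6, 10, 11, 12, 15, 16, 19, 20, 28, 31, 43, 44, 45, 49, 50, 51, 55, 63]:

lo=0, hi=18, mid=9, arr[mid]=28 -> 28 > 20, search left half
lo=0, hi=8, mid=4, arr[mid]=12 -> 12 < 20, search right half
lo=5, hi=8, mid=6, arr[mid]=16 -> 16 < 20, search right half
lo=7, hi=8, mid=7, arr[mid]=19 -> 19 < 20, search right half
lo=8, hi=8, mid=8, arr[mid]=20 -> Found target at index 8!

Binary search finds 20 at index 8 after 5 comparisons. The search repeatedly halves the search space by comparing with the middle element.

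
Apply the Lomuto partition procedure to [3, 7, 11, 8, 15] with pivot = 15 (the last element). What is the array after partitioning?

Lomuto partition with pivot = 15:

Initial array: [3, 7, 11, 8, 15]

arr[0]=3 <= 15: swap with position 0, array becomes [3, 7, 11, 8, 15]
arr[1]=7 <= 15: swap with position 1, array becomes [3, 7, 11, 8, 15]
arr[2]=11 <= 15: swap with position 2, array becomes [3, 7, 11, 8, 15]
arr[3]=8 <= 15: swap with position 3, array becomes [3, 7, 11, 8, 15]

Place pivot at position 4: [3, 7, 11, 8, 15]
Pivot position: 4

After partitioning with pivot 15, the array becomes [3, 7, 11, 8, 15]. The pivot is placed at index 4. All elements to the left of the pivot are <= 15, and all elements to the right are > 15.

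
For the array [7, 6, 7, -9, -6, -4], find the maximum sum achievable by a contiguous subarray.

Using Kadane's algorithm on [7, 6, 7, -9, -6, -4]:

Scanning through the array:
Position 1 (value 6): max_ending_here = 13, max_so_far = 13
Position 2 (value 7): max_ending_here = 20, max_so_far = 20
Position 3 (value -9): max_ending_here = 11, max_so_far = 20
Position 4 (value -6): max_ending_here = 5, max_so_far = 20
Position 5 (value -4): max_ending_here = 1, max_so_far = 20

Maximum subarray: [7, 6, 7]
Maximum sum: 20

The maximum subarray is [7, 6, 7] with sum 20. This subarray runs from index 0 to index 2.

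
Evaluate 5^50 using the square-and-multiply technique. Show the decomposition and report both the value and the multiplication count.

Computing 5^50 by squaring (build up from 5^1; each line after the first costs one multiplication):

5^1 = 5
5^2 = (5^1)^2 = 5^2 = 25
5^3 = 5 * 5^2 = 5 * 25 = 125
5^6 = (5^3)^2 = 125^2 = 15625
5^12 = (5^6)^2 = 15625^2 = 244140625
5^24 = (5^12)^2 = 244140625^2 = 59604644775390625
5^25 = 5 * 5^24 = 5 * 59604644775390625 = 298023223876953125
5^50 = (5^25)^2 = 298023223876953125^2 = 88817841970012523233890533447265625

Result: 88817841970012523233890533447265625
Multiplications needed: 7 (7 lines after 5^1)

5^50 = 88817841970012523233890533447265625. Using exponentiation by squaring, this requires 7 multiplications. The key idea: if the exponent is even, square the half-power; if odd, multiply by the base once.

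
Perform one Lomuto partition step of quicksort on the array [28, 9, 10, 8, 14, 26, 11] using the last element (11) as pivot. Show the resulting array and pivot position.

Lomuto partition with pivot = 11:

Initial array: [28, 9, 10, 8, 14, 26, 11]

arr[0]=28 > 11: no swap
arr[1]=9 <= 11: swap with position 0, array becomes [9, 28, 10, 8, 14, 26, 11]
arr[2]=10 <= 11: swap with position 1, array becomes [9, 10, 28, 8, 14, 26, 11]
arr[3]=8 <= 11: swap with position 2, array becomes [9, 10, 8, 28, 14, 26, 11]
arr[4]=14 > 11: no swap
arr[5]=26 > 11: no swap

Place pivot at position 3: [9, 10, 8, 11, 14, 26, 28]
Pivot position: 3

After partitioning with pivot 11, the array becomes [9, 10, 8, 11, 14, 26, 28]. The pivot is placed at index 3. All elements to the left of the pivot are <= 11, and all elements to the right are > 11.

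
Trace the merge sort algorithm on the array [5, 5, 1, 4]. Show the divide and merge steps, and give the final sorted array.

Merge sort trace:

Split: [5, 5, 1, 4] -> [5, 5] and [1, 4]
  Split: [5, 5] -> [5] and [5]
  Merge: [5] + [5] -> [5, 5]
  Split: [1, 4] -> [1] and [4]
  Merge: [1] + [4] -> [1, 4]
Merge: [5, 5] + [1, 4] -> [1, 4, 5, 5]

Final sorted array: [1, 4, 5, 5]

The merge sort proceeds by recursively splitting the array and merging sorted halves.
After all merges, the sorted array is [1, 4, 5, 5].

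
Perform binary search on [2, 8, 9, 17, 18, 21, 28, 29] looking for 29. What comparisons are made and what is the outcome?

Binary search for 29 in [2, 8, 9, 17, 18, 21, 28, 29]:

lo=0, hi=7, mid=3, arr[mid]=17 -> 17 < 29, search right half
lo=4, hi=7, mid=5, arr[mid]=21 -> 21 < 29, search right half
lo=6, hi=7, mid=6, arr[mid]=28 -> 28 < 29, search right half
lo=7, hi=7, mid=7, arr[mid]=29 -> Found target at index 7!

Binary search finds 29 at index 7 after 4 comparisons. The search repeatedly halves the search space by comparing with the middle element.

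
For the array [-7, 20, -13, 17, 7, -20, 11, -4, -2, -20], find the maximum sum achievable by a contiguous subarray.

Using Kadane's algorithm on [-7, 20, -13, 17, 7, -20, 11, -4, -2, -20]:

Scanning through the array:
Position 1 (value 20): max_ending_here = 20, max_so_far = 20
Position 2 (value -13): max_ending_here = 7, max_so_far = 20
Position 3 (value 17): max_ending_here = 24, max_so_far = 24
Position 4 (value 7): max_ending_here = 31, max_so_far = 31
Position 5 (value -20): max_ending_here = 11, max_so_far = 31
Position 6 (value 11): max_ending_here = 22, max_so_far = 31
Position 7 (value -4): max_ending_here = 18, max_so_far = 31
Position 8 (value -2): max_ending_here = 16, max_so_far = 31
Position 9 (value -20): max_ending_here = -4, max_so_far = 31

Maximum subarray: [20, -13, 17, 7]
Maximum sum: 31

The maximum subarray is [20, -13, 17, 7] with sum 31. This subarray runs from index 1 to index 4.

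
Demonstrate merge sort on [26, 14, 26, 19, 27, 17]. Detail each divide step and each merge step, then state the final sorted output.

Merge sort trace:

Split: [26, 14, 26, 19, 27, 17] -> [26, 14, 26] and [19, 27, 17]
  Split: [26, 14, 26] -> [26] and [14, 26]
    Split: [14, 26] -> [14] and [26]
    Merge: [14] + [26] -> [14, 26]
  Merge: [26] + [14, 26] -> [14, 26, 26]
  Split: [19, 27, 17] -> [19] and [27, 17]
    Split: [27, 17] -> [27] and [17]
    Merge: [27] + [17] -> [17, 27]
  Merge: [19] + [17, 27] -> [17, 19, 27]
Merge: [14, 26, 26] + [17, 19, 27] -> [14, 17, 19, 26, 26, 27]

Final sorted array: [14, 17, 19, 26, 26, 27]

The merge sort proceeds by recursively splitting the array and merging sorted halves.
After all merges, the sorted array is [14, 17, 19, 26, 26, 27].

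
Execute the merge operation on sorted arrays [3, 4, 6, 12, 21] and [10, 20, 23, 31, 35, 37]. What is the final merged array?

Merging process:

Compare 3 vs 10: take 3 from left. Merged: [3]
Compare 4 vs 10: take 4 from left. Merged: [3, 4]
Compare 6 vs 10: take 6 from left. Merged: [3, 4, 6]
Compare 12 vs 10: take 10 from right. Merged: [3, 4, 6, 10]
Compare 12 vs 20: take 12 from left. Merged: [3, 4, 6, 10, 12]
Compare 21 vs 20: take 20 from right. Merged: [3, 4, 6, 10, 12, 20]
Compare 21 vs 23: take 21 from left. Merged: [3, 4, 6, 10, 12, 20, 21]
Append remaining from right: [23, 31, 35, 37]. Merged: [3, 4, 6, 10, 12, 20, 21, 23, 31, 35, 37]

Final merged array: [3, 4, 6, 10, 12, 20, 21, 23, 31, 35, 37]
Total comparisons: 7

The merged array is [3, 4, 6, 10, 12, 20, 21, 23, 31, 35, 37], requiring 7 comparisons. The merge step runs in O(n) time where n is the total number of elements.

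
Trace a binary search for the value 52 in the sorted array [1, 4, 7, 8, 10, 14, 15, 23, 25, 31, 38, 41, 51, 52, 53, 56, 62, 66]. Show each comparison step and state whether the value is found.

Binary search for 52 in [1, 4, 7, 8, 10, 14, 15, 23, 25, 31, 38, 41, 51, 52, 53, 56, 62, 66]:

lo=0, hi=17, mid=8, arr[mid]=25 -> 25 < 52, search right half
lo=9, hi=17, mid=13, arr[mid]=52 -> Found target at index 13!

Binary search finds 52 at index 13 after 2 comparisons. The search repeatedly halves the search space by comparing with the middle element.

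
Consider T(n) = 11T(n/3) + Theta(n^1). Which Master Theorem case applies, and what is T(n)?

Master Theorem for T(n) = 11T(n/3) + O(n^1):

a = 11, b = 3, c = 1
log_b(a) = log_3(11) = 2.1827

Case 1: c = 1 < log_3(11) = 2.1827
T(n) = O(n^(log_3 11))

For T(n) = 11T(n/3) + O(n^1): log_3(11) = 2.1827. This is Case 1 of the Master Theorem (c < log_b(a), work dominated by leaves), giving O(n^(log_3 11)).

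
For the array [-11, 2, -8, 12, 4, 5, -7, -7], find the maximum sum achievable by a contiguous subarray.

Using Kadane's algorithm on [-11, 2, -8, 12, 4, 5, -7, -7]:

Scanning through the array:
Position 1 (value 2): max_ending_here = 2, max_so_far = 2
Position 2 (value -8): max_ending_here = -6, max_so_far = 2
Position 3 (value 12): max_ending_here = 12, max_so_far = 12
Position 4 (value 4): max_ending_here = 16, max_so_far = 16
Position 5 (value 5): max_ending_here = 21, max_so_far = 21
Position 6 (value -7): max_ending_here = 14, max_so_far = 21
Position 7 (value -7): max_ending_here = 7, max_so_far = 21

Maximum subarray: [12, 4, 5]
Maximum sum: 21

The maximum subarray is [12, 4, 5] with sum 21. This subarray runs from index 3 to index 5.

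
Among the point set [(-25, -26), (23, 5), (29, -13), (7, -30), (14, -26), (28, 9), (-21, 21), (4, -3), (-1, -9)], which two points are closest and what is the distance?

Computing all pairwise distances among 9 points:

d((-25, -26), (23, 5)) = 57.1402
d((-25, -26), (29, -13)) = 55.5428
d((-25, -26), (7, -30)) = 32.249
d((-25, -26), (14, -26)) = 39.0
d((-25, -26), (28, 9)) = 63.5138
d((-25, -26), (-21, 21)) = 47.1699
d((-25, -26), (4, -3)) = 37.0135
d((-25, -26), (-1, -9)) = 29.4109
d((23, 5), (29, -13)) = 18.9737
d((23, 5), (7, -30)) = 38.4838
d((23, 5), (14, -26)) = 32.28
d((23, 5), (28, 9)) = 6.4031 <-- minimum
d((23, 5), (-21, 21)) = 46.8188
d((23, 5), (4, -3)) = 20.6155
d((23, 5), (-1, -9)) = 27.7849
d((29, -13), (7, -30)) = 27.8029
d((29, -13), (14, -26)) = 19.8494
d((29, -13), (28, 9)) = 22.0227
d((29, -13), (-21, 21)) = 60.4649
d((29, -13), (4, -3)) = 26.9258
d((29, -13), (-1, -9)) = 30.2655
d((7, -30), (14, -26)) = 8.0623
d((7, -30), (28, 9)) = 44.2945
d((7, -30), (-21, 21)) = 58.1808
d((7, -30), (4, -3)) = 27.1662
d((7, -30), (-1, -9)) = 22.4722
d((14, -26), (28, 9)) = 37.6962
d((14, -26), (-21, 21)) = 58.6003
d((14, -26), (4, -3)) = 25.0799
d((14, -26), (-1, -9)) = 22.6716
d((28, 9), (-21, 21)) = 50.448
d((28, 9), (4, -3)) = 26.8328
d((28, 9), (-1, -9)) = 34.1321
d((-21, 21), (4, -3)) = 34.6554
d((-21, 21), (-1, -9)) = 36.0555
d((4, -3), (-1, -9)) = 7.8102

Closest pair: (23, 5) and (28, 9) with distance 6.4031

The closest pair is (23, 5) and (28, 9) with Euclidean distance 6.4031. For 9 points, brute-force pairwise comparison is shown above. For large n, the divide-and-conquer algorithm (sort by x, recurse on halves, check the dividing strip) achieves O(n log n).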